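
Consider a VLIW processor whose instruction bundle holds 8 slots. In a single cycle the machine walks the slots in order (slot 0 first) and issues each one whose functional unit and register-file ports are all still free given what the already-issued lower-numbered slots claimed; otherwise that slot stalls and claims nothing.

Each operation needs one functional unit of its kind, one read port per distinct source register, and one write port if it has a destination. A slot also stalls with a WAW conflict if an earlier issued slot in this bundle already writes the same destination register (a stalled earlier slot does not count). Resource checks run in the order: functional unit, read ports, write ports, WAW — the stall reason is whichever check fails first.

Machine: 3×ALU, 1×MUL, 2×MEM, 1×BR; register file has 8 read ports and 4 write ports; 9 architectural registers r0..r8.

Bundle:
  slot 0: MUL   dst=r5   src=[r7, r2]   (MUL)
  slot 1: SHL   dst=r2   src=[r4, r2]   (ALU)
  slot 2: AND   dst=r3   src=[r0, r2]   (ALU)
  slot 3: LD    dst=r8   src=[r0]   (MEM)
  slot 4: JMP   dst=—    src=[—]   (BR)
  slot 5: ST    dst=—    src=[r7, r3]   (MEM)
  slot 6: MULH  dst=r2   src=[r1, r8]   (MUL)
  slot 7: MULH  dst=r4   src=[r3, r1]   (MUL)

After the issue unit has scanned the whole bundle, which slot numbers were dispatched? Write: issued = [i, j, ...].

issued = [0, 1, 2, 3, 4]

(0) want 1×MUL +2rd +1wr — yes → AL3|MU0|ME2|BR1|rd6|wr3
(1) want 1×ALU +2rd +1wr — yes → AL2|MU0|ME2|BR1|rd4|wr2
(2) want 1×ALU +2rd +1wr — yes → AL1|MU0|ME2|BR1|rd2|wr1
(3) want 1×MEM +1rd +1wr — yes → AL1|MU0|ME1|BR1|rd1|wr0
(4) want 1×BR +0rd +0wr — yes → AL1|MU0|ME1|BR0|rd1|wr0
(5) want 1×MEM +2rd +0wr — RD_PORT → AL1|MU0|ME1|BR0|rd1|wr0
(6) want 1×MUL +2rd +1wr — FU → AL1|MU0|ME1|BR0|rd1|wr0
(7) want 1×MUL +2rd +1wr — FU → AL1|MU0|ME1|BR0|rd1|wr0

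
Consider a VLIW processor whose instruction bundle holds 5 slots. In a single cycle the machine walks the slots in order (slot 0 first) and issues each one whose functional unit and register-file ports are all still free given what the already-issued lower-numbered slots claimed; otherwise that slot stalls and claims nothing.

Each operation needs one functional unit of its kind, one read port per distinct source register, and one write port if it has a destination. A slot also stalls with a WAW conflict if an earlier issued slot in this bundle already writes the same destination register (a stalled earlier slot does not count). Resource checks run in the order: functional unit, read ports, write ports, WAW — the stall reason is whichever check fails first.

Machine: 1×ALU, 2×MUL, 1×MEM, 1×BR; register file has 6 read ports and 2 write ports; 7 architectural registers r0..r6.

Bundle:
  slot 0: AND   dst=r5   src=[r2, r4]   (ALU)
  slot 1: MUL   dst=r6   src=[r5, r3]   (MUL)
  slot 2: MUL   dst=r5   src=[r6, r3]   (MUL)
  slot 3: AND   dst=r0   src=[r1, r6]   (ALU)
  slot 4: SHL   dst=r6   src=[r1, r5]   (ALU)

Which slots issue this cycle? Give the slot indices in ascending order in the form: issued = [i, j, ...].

issued = [0, 1]

#0 ALU src=r2,r4 dispatched  <A:0 Mu:2 Ld:1 B:1 rd:4 wr:1>
#1 MUL src=r5,r3 dispatched  <A:0 Mu:1 Ld:1 B:1 rd:2 wr:0>
#2 MUL src=r6,r3 held:WR_PORT  <A:0 Mu:1 Ld:1 B:1 rd:2 wr:0>
#3 ALU src=r1,r6 held:FU  <A:0 Mu:1 Ld:1 B:1 rd:2 wr:0>
#4 ALU src=r1,r5 held:FU  <A:0 Mu:1 Ld:1 B:1 rd:2 wr:0>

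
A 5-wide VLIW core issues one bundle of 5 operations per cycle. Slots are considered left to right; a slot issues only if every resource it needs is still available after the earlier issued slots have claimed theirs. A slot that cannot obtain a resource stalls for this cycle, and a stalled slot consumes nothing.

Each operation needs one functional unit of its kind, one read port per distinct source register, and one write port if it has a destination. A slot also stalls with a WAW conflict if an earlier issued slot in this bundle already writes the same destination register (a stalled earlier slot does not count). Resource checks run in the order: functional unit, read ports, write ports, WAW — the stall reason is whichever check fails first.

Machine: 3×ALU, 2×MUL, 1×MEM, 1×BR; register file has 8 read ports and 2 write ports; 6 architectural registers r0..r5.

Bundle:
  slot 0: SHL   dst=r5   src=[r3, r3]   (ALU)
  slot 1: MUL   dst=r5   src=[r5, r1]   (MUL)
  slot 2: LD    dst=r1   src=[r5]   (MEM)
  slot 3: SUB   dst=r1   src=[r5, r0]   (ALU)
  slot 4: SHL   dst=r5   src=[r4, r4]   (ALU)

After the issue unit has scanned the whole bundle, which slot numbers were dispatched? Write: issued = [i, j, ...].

issued = [0, 2]

slot 0 (ALU): ISSUE — free A2,Mu2,Ld1,B1 rp7 wp1
slot 1 (MUL): stall WAW — free A2,Mu2,Ld1,B1 rp7 wp1
slot 2 (MEM): ISSUE — free A2,Mu2,Ld0,B1 rp6 wp0
slot 3 (ALU): stall WR_PORT — free A2,Mu2,Ld0,B1 rp6 wp0
slot 4 (ALU): stall WR_PORT — free A2,Mu2,Ld0,B1 rp6 wp0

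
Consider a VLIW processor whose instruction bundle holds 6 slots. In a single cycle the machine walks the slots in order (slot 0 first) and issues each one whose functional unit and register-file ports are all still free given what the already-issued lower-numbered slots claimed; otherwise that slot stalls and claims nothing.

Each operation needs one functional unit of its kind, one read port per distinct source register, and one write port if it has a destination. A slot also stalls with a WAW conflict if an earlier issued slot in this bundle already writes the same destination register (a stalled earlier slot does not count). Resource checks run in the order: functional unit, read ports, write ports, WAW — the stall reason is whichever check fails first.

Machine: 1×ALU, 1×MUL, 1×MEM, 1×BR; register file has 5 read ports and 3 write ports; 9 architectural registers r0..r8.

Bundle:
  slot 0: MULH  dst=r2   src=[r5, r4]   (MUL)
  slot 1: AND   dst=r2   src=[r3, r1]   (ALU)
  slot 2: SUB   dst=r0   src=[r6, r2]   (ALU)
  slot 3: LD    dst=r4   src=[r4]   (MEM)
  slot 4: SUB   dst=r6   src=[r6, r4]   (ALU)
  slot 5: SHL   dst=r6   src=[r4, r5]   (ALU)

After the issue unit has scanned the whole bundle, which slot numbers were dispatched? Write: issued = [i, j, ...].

issued = [0, 2, 3]

(0) want 1×MUL +2rd +1wr — yes → AL1|MU0|ME1|BR1|rd3|wr2
(1) want 1×ALU +2rd +1wr — WAW → AL1|MU0|ME1|BR1|rd3|wr2
(2) want 1×ALU +2rd +1wr — yes → AL0|MU0|ME1|BR1|rd1|wr1
(3) want 1×MEM +1rd +1wr — yes → AL0|MU0|ME0|BR1|rd0|wr0
(4) want 1×ALU +2rd +1wr — FU → AL0|MU0|ME0|BR1|rd0|wr0
(5) want 1×ALU +2rd +1wr — FU → AL0|MU0|ME0|BR1|rd0|wr0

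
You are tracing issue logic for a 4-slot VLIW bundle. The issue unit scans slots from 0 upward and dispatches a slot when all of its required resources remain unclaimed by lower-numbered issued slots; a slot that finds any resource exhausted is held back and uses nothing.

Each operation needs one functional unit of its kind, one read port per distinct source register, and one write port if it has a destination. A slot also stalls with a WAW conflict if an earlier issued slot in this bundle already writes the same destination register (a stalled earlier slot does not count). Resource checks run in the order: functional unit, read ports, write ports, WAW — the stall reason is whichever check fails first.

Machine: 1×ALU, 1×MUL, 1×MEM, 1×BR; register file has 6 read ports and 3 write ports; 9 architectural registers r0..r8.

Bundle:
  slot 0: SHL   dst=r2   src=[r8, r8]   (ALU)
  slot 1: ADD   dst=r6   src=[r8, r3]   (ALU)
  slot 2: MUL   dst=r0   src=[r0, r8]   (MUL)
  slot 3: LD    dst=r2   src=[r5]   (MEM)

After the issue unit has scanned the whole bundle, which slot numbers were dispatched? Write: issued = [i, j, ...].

  0. ALU→r2 ⇒ go  {0A/1Mu/1Ld/1B | 5r 2w}
  1. ALU→r6 ⇒ no(FU)  {0A/1Mu/1Ld/1B | 5r 2w}
  2. MUL→r0 ⇒ go  {0A/0Mu/1Ld/1B | 3r 1w}
  3. MEM→r2 ⇒ no(WAW)  {0A/0Mu/1Ld/1B | 3r 1w}

issued = [0, 2]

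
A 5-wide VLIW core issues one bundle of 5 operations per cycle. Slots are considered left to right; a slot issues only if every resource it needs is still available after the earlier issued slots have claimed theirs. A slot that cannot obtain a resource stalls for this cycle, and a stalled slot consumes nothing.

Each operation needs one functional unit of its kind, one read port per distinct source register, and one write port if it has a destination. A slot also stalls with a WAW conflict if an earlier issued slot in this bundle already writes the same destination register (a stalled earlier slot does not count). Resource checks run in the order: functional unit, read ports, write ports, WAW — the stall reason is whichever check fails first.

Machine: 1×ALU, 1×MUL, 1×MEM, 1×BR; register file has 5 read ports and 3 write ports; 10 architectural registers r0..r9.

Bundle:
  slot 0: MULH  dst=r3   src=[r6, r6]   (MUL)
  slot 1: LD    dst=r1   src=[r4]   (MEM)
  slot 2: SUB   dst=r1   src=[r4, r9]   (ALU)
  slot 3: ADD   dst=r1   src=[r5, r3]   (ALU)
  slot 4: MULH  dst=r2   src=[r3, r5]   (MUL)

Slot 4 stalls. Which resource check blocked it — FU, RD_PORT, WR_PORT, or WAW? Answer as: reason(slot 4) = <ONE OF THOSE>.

reason(slot 4) = FU

  0. MUL→r3 ⇒ go  {1A/0Mu/1Ld/1B | 4r 2w}
  1. MEM→r1 ⇒ go  {1A/0Mu/0Ld/1B | 3r 1w}
  2. ALU→r1 ⇒ no(WAW)  {1A/0Mu/0Ld/1B | 3r 1w}
  3. ALU→r1 ⇒ no(WAW)  {1A/0Mu/0Ld/1B | 3r 1w}
  4. MUL→r2 ⇒ no(FU)  {1A/0Mu/0Ld/1B | 3r 1w}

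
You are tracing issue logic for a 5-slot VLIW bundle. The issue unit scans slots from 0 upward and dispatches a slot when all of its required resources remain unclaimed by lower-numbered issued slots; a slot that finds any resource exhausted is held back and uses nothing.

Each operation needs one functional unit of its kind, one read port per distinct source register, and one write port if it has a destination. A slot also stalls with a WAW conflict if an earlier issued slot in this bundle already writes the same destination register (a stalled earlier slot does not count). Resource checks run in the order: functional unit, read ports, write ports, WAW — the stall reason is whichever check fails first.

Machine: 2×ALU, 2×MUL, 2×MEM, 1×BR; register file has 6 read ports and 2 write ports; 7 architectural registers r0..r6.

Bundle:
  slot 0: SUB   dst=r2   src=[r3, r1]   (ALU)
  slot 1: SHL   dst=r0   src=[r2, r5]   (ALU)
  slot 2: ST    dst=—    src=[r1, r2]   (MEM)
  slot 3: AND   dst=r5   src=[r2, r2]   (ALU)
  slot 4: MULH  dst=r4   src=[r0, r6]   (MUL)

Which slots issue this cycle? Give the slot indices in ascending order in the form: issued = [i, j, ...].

(0) want 1×ALU +2rd +1wr — yes → AL1|MU2|ME2|BR1|rd4|wr1
(1) want 1×ALU +2rd +1wr — yes → AL0|MU2|ME2|BR1|rd2|wr0
(2) want 1×MEM +2rd +0wr — yes → AL0|MU2|ME1|BR1|rd0|wr0
(3) want 1×ALU +1rd +1wr — FU → AL0|MU2|ME1|BR1|rd0|wr0
(4) want 1×MUL +2rd +1wr — RD_PORT → AL0|MU2|ME1|BR1|rd0|wr0

issued = [0, 1, 2]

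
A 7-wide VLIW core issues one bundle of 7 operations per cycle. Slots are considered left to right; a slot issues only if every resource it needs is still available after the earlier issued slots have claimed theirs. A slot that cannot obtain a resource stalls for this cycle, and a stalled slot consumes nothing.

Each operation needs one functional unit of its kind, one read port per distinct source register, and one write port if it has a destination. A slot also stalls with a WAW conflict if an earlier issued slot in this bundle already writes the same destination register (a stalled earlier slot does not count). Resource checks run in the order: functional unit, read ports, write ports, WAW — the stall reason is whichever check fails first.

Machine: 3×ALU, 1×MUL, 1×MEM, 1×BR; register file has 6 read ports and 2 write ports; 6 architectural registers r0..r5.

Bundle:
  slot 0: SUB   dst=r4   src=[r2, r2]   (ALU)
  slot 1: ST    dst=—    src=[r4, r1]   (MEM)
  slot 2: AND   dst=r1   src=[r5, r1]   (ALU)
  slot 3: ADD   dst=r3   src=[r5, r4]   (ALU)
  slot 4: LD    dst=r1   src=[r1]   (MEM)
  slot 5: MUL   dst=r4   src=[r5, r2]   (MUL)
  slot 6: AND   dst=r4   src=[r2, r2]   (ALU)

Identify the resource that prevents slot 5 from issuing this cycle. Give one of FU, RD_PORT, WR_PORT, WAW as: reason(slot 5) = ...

[0] ALU needs rd=1 wr=1: ok; after: ALU=2 MUL=1 MEM=1 BR=1, R=5, W=1
[1] MEM needs rd=2 wr=0: ok; after: ALU=2 MUL=1 MEM=0 BR=1, R=3, W=1
[2] ALU needs rd=2 wr=1: ok; after: ALU=1 MUL=1 MEM=0 BR=1, R=1, W=0
[3] ALU needs rd=2 wr=1: RD_PORT; after: ALU=1 MUL=1 MEM=0 BR=1, R=1, W=0
[4] MEM needs rd=1 wr=1: FU; after: ALU=1 MUL=1 MEM=0 BR=1, R=1, W=0
[5] MUL needs rd=2 wr=1: RD_PORT; after: ALU=1 MUL=1 MEM=0 BR=1, R=1, W=0
[6] ALU needs rd=1 wr=1: WR_PORT; after: ALU=1 MUL=1 MEM=0 BR=1, R=1, W=0

reason(slot 5) = RD_PORT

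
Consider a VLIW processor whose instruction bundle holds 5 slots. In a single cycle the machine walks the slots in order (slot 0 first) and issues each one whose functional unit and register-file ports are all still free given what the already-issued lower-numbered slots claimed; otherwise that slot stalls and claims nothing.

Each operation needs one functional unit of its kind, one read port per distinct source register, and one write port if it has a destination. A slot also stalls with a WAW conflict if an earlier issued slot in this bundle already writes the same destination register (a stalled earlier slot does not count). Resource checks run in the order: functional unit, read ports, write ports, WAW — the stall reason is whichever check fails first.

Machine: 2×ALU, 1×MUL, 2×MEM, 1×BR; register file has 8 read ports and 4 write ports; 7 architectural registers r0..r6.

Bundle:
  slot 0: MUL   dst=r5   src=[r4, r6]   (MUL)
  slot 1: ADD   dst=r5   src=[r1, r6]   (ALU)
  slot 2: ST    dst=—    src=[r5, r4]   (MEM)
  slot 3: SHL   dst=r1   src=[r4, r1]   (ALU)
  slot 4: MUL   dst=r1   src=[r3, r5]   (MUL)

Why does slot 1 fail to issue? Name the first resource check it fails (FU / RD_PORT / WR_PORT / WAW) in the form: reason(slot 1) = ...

  0. MUL→r5 ⇒ go  {2A/0Mu/2Ld/1B | 6r 3w}
  1. ALU→r5 ⇒ no(WAW)  {2A/0Mu/2Ld/1B | 6r 3w}
  2. MEM ⇒ go  {2A/0Mu/1Ld/1B | 4r 3w}
  3. ALU→r1 ⇒ go  {1A/0Mu/1Ld/1B | 2r 2w}
  4. MUL→r1 ⇒ no(FU)  {1A/0Mu/1Ld/1B | 2r 2w}

reason(slot 1) = WAW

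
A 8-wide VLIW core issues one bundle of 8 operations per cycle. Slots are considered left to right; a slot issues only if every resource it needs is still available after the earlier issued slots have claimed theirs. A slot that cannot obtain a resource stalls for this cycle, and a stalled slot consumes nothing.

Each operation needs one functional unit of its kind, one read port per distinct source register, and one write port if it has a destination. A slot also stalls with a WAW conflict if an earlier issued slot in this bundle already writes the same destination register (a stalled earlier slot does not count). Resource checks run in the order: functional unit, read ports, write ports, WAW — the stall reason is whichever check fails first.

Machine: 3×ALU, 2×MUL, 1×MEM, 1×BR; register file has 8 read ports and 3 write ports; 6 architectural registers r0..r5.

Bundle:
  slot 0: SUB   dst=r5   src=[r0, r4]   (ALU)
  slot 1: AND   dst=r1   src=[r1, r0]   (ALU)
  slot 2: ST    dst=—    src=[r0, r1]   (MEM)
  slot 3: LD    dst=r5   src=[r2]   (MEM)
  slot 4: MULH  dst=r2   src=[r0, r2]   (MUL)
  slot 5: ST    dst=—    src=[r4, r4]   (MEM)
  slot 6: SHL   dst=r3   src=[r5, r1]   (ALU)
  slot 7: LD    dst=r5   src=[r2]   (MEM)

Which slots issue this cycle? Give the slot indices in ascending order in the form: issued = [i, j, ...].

  0. ALU→r5 ⇒ go  {2A/2Mu/1Ld/1B | 6r 2w}
  1. ALU→r1 ⇒ go  {1A/2Mu/1Ld/1B | 4r 1w}
  2. MEM ⇒ go  {1A/2Mu/0Ld/1B | 2r 1w}
  3. MEM→r5 ⇒ no(FU)  {1A/2Mu/0Ld/1B | 2r 1w}
  4. MUL→r2 ⇒ go  {1A/1Mu/0Ld/1B | 0r 0w}
  5. MEM ⇒ no(FU)  {1A/1Mu/0Ld/1B | 0r 0w}
  6. ALU→r3 ⇒ no(RD_PORT)  {1A/1Mu/0Ld/1B | 0r 0w}
  7. MEM→r5 ⇒ no(FU)  {1A/1Mu/0Ld/1B | 0r 0w}

issued = [0, 1, 2, 4]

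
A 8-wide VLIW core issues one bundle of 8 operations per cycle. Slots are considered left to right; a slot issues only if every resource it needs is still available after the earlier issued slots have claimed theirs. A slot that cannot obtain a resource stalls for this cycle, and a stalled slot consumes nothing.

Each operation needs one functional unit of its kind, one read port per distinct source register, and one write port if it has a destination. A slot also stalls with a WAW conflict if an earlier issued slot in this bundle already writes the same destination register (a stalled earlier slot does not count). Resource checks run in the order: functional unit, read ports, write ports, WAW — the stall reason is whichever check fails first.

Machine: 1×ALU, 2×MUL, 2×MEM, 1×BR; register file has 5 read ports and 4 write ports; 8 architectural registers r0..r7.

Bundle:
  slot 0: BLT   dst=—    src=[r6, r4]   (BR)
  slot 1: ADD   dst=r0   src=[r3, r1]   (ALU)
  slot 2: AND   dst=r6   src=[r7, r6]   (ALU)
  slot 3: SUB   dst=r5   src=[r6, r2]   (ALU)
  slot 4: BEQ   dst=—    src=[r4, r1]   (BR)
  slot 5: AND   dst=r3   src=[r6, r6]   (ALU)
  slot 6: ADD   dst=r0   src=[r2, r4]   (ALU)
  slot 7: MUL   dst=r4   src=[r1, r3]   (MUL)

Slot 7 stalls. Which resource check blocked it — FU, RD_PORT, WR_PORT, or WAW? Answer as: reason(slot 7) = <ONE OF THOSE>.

slot 0 (BR): ISSUE — free A1,Mu2,Ld2,B0 rp3 wp4
slot 1 (ALU): ISSUE — free A0,Mu2,Ld2,B0 rp1 wp3
slot 2 (ALU): stall FU — free A0,Mu2,Ld2,B0 rp1 wp3
slot 3 (ALU): stall FU — free A0,Mu2,Ld2,B0 rp1 wp3
slot 4 (BR): stall FU — free A0,Mu2,Ld2,B0 rp1 wp3
slot 5 (ALU): stall FU — free A0,Mu2,Ld2,B0 rp1 wp3
slot 6 (ALU): stall FU — free A0,Mu2,Ld2,B0 rp1 wp3
slot 7 (MUL): stall RD_PORT — free A0,Mu2,Ld2,B0 rp1 wp3

reason(slot 7) = RD_PORT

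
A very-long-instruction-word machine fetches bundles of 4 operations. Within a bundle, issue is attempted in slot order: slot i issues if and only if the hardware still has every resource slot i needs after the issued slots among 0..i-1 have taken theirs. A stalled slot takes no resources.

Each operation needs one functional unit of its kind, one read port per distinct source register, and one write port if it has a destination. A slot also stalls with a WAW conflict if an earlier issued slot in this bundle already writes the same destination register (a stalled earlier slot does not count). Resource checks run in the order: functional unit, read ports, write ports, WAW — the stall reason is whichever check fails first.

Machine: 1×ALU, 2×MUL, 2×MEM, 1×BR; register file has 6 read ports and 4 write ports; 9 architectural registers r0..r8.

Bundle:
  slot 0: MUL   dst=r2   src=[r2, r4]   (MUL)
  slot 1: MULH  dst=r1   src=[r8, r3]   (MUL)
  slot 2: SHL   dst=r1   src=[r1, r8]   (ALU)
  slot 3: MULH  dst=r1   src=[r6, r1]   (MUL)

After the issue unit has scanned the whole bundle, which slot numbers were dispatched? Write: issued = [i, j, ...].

issued = [0, 1]

  0. MUL→r2 ⇒ go  {1A/1Mu/2Ld/1B | 4r 3w}
  1. MUL→r1 ⇒ go  {1A/0Mu/2Ld/1B | 2r 2w}
  2. ALU→r1 ⇒ no(WAW)  {1A/0Mu/2Ld/1B | 2r 2w}
  3. MUL→r1 ⇒ no(FU)  {1A/0Mu/2Ld/1B | 2r 2w}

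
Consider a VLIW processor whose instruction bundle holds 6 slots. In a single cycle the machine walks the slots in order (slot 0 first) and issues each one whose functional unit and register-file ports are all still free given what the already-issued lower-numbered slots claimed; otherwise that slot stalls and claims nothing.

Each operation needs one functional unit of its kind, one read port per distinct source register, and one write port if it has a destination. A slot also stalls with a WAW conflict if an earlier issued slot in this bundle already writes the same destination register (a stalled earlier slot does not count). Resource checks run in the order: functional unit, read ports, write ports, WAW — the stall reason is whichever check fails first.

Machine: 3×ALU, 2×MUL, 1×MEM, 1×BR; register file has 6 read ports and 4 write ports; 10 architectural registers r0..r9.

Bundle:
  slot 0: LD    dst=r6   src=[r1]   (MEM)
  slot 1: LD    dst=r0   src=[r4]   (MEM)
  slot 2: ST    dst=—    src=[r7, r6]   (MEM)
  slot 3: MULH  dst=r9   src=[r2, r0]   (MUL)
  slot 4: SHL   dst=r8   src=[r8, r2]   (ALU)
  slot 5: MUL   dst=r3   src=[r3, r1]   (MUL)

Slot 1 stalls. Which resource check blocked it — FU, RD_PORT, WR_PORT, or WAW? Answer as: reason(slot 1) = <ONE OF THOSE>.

reason(slot 1) = FU

#0 MEM src=r1 dispatched  <A:3 Mu:2 Ld:0 B:1 rd:5 wr:3>
#1 MEM src=r4 held:FU  <A:3 Mu:2 Ld:0 B:1 rd:5 wr:3>
#2 MEM src=r7,r6 held:FU  <A:3 Mu:2 Ld:0 B:1 rd:5 wr:3>
#3 MUL src=r2,r0 dispatched  <A:3 Mu:1 Ld:0 B:1 rd:3 wr:2>
#4 ALU src=r8,r2 dispatched  <A:2 Mu:1 Ld:0 B:1 rd:1 wr:1>
#5 MUL src=r3,r1 held:RD_PORT  <A:2 Mu:1 Ld:0 B:1 rd:1 wr:1>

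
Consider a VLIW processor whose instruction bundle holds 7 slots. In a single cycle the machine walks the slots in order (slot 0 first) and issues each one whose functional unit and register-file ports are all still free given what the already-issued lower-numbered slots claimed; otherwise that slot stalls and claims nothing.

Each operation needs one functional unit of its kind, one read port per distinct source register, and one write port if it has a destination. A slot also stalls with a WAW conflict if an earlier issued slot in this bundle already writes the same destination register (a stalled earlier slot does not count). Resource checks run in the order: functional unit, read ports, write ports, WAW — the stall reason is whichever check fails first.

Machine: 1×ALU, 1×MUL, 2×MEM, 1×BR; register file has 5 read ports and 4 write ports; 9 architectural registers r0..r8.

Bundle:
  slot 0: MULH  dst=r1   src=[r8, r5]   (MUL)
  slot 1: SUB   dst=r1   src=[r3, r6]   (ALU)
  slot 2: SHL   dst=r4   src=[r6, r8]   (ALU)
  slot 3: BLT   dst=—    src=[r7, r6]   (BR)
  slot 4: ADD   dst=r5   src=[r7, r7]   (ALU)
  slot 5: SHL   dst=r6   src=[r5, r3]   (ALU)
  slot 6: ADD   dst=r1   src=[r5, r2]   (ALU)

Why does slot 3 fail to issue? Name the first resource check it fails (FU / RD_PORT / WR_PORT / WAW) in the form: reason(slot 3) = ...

(0) want 1×MUL +2rd +1wr — yes → AL1|MU0|ME2|BR1|rd3|wr3
(1) want 1×ALU +2rd +1wr — WAW → AL1|MU0|ME2|BR1|rd3|wr3
(2) want 1×ALU +2rd +1wr — yes → AL0|MU0|ME2|BR1|rd1|wr2
(3) want 1×BR +2rd +0wr — RD_PORT → AL0|MU0|ME2|BR1|rd1|wr2
(4) want 1×ALU +1rd +1wr — FU → AL0|MU0|ME2|BR1|rd1|wr2
(5) want 1×ALU +2rd +1wr — FU → AL0|MU0|ME2|BR1|rd1|wr2
(6) want 1×ALU +2rd +1wr — FU → AL0|MU0|ME2|BR1|rd1|wr2

reason(slot 3) = RD_PORT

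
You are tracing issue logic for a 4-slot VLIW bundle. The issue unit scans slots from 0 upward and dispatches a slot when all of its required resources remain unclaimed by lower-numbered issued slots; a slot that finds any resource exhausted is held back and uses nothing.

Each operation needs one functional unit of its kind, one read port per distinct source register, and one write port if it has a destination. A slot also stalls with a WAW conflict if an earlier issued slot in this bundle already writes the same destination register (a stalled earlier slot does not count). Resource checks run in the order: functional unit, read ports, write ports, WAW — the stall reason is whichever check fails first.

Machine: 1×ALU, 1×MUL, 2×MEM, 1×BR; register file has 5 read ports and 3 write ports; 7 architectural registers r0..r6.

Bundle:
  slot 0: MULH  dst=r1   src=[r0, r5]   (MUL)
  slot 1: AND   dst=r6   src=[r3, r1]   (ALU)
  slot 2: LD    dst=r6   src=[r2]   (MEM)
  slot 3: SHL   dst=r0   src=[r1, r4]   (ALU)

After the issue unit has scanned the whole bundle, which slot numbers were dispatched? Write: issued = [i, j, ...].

issued = [0, 1]

[0] MUL needs rd=2 wr=1: ok; after: ALU=1 MUL=0 MEM=2 BR=1, R=3, W=2
[1] ALU needs rd=2 wr=1: ok; after: ALU=0 MUL=0 MEM=2 BR=1, R=1, W=1
[2] MEM needs rd=1 wr=1: WAW; after: ALU=0 MUL=0 MEM=2 BR=1, R=1, W=1
[3] ALU needs rd=2 wr=1: FU; after: ALU=0 MUL=0 MEM=2 BR=1, R=1, W=1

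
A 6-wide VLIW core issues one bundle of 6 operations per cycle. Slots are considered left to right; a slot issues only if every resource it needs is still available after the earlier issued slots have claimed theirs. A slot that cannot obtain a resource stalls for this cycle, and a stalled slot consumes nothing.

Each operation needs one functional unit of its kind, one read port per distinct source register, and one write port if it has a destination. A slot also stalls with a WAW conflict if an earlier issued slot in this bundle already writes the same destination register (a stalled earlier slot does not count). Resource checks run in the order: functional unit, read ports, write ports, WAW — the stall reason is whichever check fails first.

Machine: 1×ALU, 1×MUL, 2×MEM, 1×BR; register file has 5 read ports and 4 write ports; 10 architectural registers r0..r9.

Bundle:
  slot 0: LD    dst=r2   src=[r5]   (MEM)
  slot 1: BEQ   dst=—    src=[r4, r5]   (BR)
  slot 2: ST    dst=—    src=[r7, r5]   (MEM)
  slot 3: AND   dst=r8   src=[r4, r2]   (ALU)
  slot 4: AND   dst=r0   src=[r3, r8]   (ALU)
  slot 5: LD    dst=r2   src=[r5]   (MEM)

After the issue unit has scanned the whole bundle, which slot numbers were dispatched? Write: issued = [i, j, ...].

(0) want 1×MEM +1rd +1wr — yes → AL1|MU1|ME1|BR1|rd4|wr3
(1) want 1×BR +2rd +0wr — yes → AL1|MU1|ME1|BR0|rd2|wr3
(2) want 1×MEM +2rd +0wr — yes → AL1|MU1|ME0|BR0|rd0|wr3
(3) want 1×ALU +2rd +1wr — RD_PORT → AL1|MU1|ME0|BR0|rd0|wr3
(4) want 1×ALU +2rd +1wr — RD_PORT → AL1|MU1|ME0|BR0|rd0|wr3
(5) want 1×MEM +1rd +1wr — FU → AL1|MU1|ME0|BR0|rd0|wr3

issued = [0, 1, 2]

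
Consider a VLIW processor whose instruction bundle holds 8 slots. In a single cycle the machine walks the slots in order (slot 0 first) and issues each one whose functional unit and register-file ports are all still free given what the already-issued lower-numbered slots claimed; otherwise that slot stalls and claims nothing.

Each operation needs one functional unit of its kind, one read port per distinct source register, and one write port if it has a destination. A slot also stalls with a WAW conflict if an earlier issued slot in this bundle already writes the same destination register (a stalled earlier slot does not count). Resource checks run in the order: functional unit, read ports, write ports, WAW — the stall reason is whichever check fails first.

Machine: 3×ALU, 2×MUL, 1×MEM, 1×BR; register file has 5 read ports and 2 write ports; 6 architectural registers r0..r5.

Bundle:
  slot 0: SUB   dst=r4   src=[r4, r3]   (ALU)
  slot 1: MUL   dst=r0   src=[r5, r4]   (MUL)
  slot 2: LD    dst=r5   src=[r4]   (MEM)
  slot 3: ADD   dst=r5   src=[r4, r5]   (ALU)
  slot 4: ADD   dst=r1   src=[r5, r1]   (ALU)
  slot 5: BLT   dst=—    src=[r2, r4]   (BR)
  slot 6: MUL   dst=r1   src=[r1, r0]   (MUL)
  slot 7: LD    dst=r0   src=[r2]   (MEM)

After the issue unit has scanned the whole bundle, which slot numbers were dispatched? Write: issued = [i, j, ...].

issued = [0, 1]

#0 ALU src=r4,r3 dispatched  <A:2 Mu:2 Ld:1 B:1 rd:3 wr:1>
#1 MUL src=r5,r4 dispatched  <A:2 Mu:1 Ld:1 B:1 rd:1 wr:0>
#2 MEM src=r4 held:WR_PORT  <A:2 Mu:1 Ld:1 B:1 rd:1 wr:0>
#3 ALU src=r4,r5 held:RD_PORT  <A:2 Mu:1 Ld:1 B:1 rd:1 wr:0>
#4 ALU src=r5,r1 held:RD_PORT  <A:2 Mu:1 Ld:1 B:1 rd:1 wr:0>
#5 BR src=r2,r4 held:RD_PORT  <A:2 Mu:1 Ld:1 B:1 rd:1 wr:0>
#6 MUL src=r1,r0 held:RD_PORT  <A:2 Mu:1 Ld:1 B:1 rd:1 wr:0>
#7 MEM src=r2 held:WR_PORT  <A:2 Mu:1 Ld:1 B:1 rd:1 wr:0>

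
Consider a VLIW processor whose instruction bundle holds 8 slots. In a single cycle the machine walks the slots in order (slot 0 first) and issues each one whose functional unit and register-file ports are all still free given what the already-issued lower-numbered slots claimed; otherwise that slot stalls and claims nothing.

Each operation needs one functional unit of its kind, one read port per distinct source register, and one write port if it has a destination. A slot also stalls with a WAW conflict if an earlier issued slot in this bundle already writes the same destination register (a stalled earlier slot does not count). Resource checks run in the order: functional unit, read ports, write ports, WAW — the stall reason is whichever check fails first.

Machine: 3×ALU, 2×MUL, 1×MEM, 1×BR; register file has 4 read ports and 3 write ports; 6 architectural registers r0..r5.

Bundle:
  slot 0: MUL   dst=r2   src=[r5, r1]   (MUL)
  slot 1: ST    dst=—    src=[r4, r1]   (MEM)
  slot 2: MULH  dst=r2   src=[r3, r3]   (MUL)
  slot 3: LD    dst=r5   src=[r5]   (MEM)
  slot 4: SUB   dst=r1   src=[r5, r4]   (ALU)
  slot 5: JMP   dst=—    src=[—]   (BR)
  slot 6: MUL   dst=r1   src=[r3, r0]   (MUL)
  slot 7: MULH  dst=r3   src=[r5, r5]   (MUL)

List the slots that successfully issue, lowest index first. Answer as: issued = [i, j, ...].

issued = [0, 1, 5]

#0 MUL src=r5,r1 dispatched  <A:3 Mu:1 Ld:1 B:1 rd:2 wr:2>
#1 MEM src=r4,r1 dispatched  <A:3 Mu:1 Ld:0 B:1 rd:0 wr:2>
#2 MUL src=r3,r3 held:RD_PORT  <A:3 Mu:1 Ld:0 B:1 rd:0 wr:2>
#3 MEM src=r5 held:FU  <A:3 Mu:1 Ld:0 B:1 rd:0 wr:2>
#4 ALU src=r5,r4 held:RD_PORT  <A:3 Mu:1 Ld:0 B:1 rd:0 wr:2>
#5 BR src=- dispatched  <A:3 Mu:1 Ld:0 B:0 rd:0 wr:2>
#6 MUL src=r3,r0 held:RD_PORT  <A:3 Mu:1 Ld:0 B:0 rd:0 wr:2>
#7 MUL src=r5,r5 held:RD_PORT  <A:3 Mu:1 Ld:0 B:0 rd:0 wr:2>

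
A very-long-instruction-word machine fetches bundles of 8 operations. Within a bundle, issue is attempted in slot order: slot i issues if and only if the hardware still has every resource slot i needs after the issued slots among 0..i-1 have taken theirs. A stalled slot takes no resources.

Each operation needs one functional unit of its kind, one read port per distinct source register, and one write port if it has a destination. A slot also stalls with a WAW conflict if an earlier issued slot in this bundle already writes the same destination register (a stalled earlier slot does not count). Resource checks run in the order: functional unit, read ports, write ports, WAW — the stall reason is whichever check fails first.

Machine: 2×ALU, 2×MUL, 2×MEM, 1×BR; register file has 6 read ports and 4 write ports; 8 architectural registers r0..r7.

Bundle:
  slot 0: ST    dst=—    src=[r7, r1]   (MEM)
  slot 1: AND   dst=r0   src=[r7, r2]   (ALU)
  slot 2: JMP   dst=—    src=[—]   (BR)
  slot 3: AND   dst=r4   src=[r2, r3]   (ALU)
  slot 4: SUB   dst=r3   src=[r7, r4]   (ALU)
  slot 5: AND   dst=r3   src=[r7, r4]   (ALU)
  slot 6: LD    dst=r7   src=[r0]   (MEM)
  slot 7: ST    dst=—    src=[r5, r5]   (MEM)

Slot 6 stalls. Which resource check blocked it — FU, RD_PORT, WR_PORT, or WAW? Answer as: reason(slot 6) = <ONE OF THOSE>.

(0) want 1×MEM +2rd +0wr — yes → AL2|MU2|ME1|BR1|rd4|wr4
(1) want 1×ALU +2rd +1wr — yes → AL1|MU2|ME1|BR1|rd2|wr3
(2) want 1×BR +0rd +0wr — yes → AL1|MU2|ME1|BR0|rd2|wr3
(3) want 1×ALU +2rd +1wr — yes → AL0|MU2|ME1|BR0|rd0|wr2
(4) want 1×ALU +2rd +1wr — FU → AL0|MU2|ME1|BR0|rd0|wr2
(5) want 1×ALU +2rd +1wr — FU → AL0|MU2|ME1|BR0|rd0|wr2
(6) want 1×MEM +1rd +1wr — RD_PORT → AL0|MU2|ME1|BR0|rd0|wr2
(7) want 1×MEM +1rd +0wr — RD_PORT → AL0|MU2|ME1|BR0|rd0|wr2

reason(slot 6) = RD_PORT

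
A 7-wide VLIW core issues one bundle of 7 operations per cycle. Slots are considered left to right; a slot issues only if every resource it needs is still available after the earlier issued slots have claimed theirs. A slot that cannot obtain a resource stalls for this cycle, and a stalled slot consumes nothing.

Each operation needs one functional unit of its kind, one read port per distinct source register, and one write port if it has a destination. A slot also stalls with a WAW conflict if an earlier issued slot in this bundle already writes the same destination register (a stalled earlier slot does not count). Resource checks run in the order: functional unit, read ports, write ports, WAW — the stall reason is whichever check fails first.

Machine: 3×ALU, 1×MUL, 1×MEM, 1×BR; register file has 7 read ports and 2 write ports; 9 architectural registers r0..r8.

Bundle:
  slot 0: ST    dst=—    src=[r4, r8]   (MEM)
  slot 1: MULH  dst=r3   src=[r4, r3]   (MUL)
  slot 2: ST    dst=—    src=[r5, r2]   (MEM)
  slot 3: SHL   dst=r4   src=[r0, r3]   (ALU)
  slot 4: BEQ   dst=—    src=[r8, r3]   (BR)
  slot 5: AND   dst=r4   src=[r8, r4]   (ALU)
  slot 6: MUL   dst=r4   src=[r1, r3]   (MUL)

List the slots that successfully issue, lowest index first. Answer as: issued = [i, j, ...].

issued = [0, 1, 3]

#0 MEM src=r4,r8 dispatched  <A:3 Mu:1 Ld:0 B:1 rd:5 wr:2>
#1 MUL src=r4,r3 dispatched  <A:3 Mu:0 Ld:0 B:1 rd:3 wr:1>
#2 MEM src=r5,r2 held:FU  <A:3 Mu:0 Ld:0 B:1 rd:3 wr:1>
#3 ALU src=r0,r3 dispatched  <A:2 Mu:0 Ld:0 B:1 rd:1 wr:0>
#4 BR src=r8,r3 held:RD_PORT  <A:2 Mu:0 Ld:0 B:1 rd:1 wr:0>
#5 ALU src=r8,r4 held:RD_PORT  <A:2 Mu:0 Ld:0 B:1 rd:1 wr:0>
#6 MUL src=r1,r3 held:FU  <A:2 Mu:0 Ld:0 B:1 rd:1 wr:0>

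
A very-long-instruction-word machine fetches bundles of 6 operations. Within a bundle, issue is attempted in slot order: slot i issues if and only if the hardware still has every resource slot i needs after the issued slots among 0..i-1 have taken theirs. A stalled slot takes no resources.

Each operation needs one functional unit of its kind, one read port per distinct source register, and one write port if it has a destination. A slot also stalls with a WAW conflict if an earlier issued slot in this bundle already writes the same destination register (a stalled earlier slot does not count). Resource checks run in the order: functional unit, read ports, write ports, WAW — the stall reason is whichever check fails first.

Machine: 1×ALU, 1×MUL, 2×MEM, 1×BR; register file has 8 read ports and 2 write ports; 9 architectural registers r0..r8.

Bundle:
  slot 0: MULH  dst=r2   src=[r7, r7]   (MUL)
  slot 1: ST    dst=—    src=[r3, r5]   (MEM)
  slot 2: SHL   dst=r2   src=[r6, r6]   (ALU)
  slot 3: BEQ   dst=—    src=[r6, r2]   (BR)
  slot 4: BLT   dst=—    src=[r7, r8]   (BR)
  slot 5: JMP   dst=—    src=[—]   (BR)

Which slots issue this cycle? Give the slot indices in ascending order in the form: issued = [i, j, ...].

issued = [0, 1, 3]

#0 MUL src=r7,r7 dispatched  <A:1 Mu:0 Ld:2 B:1 rd:7 wr:1>
#1 MEM src=r3,r5 dispatched  <A:1 Mu:0 Ld:1 B:1 rd:5 wr:1>
#2 ALU src=r6,r6 held:WAW  <A:1 Mu:0 Ld:1 B:1 rd:5 wr:1>
#3 BR src=r6,r2 dispatched  <A:1 Mu:0 Ld:1 B:0 rd:3 wr:1>
#4 BR src=r7,r8 held:FU  <A:1 Mu:0 Ld:1 B:0 rd:3 wr:1>
#5 BR src=- held:FU  <A:1 Mu:0 Ld:1 B:0 rd:3 wr:1>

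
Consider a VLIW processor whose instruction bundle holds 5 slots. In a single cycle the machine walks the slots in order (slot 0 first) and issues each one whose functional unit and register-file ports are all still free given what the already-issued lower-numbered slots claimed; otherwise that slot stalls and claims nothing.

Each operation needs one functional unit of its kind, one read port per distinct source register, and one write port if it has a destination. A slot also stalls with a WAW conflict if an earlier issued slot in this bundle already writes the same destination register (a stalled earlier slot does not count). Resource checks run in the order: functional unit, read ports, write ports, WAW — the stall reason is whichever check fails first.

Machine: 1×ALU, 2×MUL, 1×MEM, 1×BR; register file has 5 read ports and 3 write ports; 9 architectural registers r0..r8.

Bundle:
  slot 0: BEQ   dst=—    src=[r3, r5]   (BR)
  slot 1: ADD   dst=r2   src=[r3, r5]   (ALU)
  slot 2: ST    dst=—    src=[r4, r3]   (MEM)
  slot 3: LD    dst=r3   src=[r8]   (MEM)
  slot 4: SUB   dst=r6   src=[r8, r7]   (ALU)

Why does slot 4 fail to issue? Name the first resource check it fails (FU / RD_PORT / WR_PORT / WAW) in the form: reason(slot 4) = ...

reason(slot 4) = FU

(0) want 1×BR +2rd +0wr — yes → AL1|MU2|ME1|BR0|rd3|wr3
(1) want 1×ALU +2rd +1wr — yes → AL0|MU2|ME1|BR0|rd1|wr2
(2) want 1×MEM +2rd +0wr — RD_PORT → AL0|MU2|ME1|BR0|rd1|wr2
(3) want 1×MEM +1rd +1wr — yes → AL0|MU2|ME0|BR0|rd0|wr1
(4) want 1×ALU +2rd +1wr — FU → AL0|MU2|ME0|BR0|rd0|wr1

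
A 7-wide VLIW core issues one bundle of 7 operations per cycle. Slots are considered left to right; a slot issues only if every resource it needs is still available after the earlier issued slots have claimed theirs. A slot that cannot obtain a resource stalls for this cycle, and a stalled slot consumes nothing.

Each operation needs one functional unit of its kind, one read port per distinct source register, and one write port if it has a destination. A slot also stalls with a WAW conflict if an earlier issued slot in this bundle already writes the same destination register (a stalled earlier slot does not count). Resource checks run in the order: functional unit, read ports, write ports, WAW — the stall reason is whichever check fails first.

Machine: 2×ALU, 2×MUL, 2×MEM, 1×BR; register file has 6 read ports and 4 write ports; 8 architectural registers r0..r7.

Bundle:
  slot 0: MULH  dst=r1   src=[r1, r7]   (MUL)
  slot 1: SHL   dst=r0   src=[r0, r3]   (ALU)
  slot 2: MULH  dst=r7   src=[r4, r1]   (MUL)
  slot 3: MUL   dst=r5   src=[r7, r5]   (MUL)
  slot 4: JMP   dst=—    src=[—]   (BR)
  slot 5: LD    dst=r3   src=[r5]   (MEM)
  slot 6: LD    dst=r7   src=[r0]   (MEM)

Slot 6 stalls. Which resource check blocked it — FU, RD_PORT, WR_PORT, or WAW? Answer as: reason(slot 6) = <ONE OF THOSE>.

  0. MUL→r1 ⇒ go  {2A/1Mu/2Ld/1B | 4r 3w}
  1. ALU→r0 ⇒ go  {1A/1Mu/2Ld/1B | 2r 2w}
  2. MUL→r7 ⇒ go  {1A/0Mu/2Ld/1B | 0r 1w}
  3. MUL→r5 ⇒ no(FU)  {1A/0Mu/2Ld/1B | 0r 1w}
  4. BR ⇒ go  {1A/0Mu/2Ld/0B | 0r 1w}
  5. MEM→r3 ⇒ no(RD_PORT)  {1A/0Mu/2Ld/0B | 0r 1w}
  6. MEM→r7 ⇒ no(RD_PORT)  {1A/0Mu/2Ld/0B | 0r 1w}

reason(slot 6) = RD_PORT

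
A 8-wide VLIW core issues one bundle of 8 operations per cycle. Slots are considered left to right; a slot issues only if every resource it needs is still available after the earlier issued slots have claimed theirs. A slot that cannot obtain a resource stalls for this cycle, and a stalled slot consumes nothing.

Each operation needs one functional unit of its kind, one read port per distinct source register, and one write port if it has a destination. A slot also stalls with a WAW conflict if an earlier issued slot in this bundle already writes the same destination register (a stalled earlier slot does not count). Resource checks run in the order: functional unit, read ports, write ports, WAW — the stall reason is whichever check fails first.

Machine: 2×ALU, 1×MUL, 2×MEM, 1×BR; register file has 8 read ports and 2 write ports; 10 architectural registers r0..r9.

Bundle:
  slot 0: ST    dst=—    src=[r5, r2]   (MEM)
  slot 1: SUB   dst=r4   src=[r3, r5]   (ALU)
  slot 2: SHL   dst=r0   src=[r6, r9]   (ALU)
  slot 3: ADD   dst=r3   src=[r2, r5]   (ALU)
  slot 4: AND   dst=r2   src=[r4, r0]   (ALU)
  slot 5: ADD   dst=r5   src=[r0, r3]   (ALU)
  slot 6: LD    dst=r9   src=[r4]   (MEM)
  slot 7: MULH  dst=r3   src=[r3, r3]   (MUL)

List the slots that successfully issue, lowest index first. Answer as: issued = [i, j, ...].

slot 0 (MEM): ISSUE — free A2,Mu1,Ld1,B1 rp6 wp2
slot 1 (ALU): ISSUE — free A1,Mu1,Ld1,B1 rp4 wp1
slot 2 (ALU): ISSUE — free A0,Mu1,Ld1,B1 rp2 wp0
slot 3 (ALU): stall FU — free A0,Mu1,Ld1,B1 rp2 wp0
slot 4 (ALU): stall FU — free A0,Mu1,Ld1,B1 rp2 wp0
slot 5 (ALU): stall FU — free A0,Mu1,Ld1,B1 rp2 wp0
slot 6 (MEM): stall WR_PORT — free A0,Mu1,Ld1,B1 rp2 wp0
slot 7 (MUL): stall WR_PORT — free A0,Mu1,Ld1,B1 rp2 wp0

issued = [0, 1, 2]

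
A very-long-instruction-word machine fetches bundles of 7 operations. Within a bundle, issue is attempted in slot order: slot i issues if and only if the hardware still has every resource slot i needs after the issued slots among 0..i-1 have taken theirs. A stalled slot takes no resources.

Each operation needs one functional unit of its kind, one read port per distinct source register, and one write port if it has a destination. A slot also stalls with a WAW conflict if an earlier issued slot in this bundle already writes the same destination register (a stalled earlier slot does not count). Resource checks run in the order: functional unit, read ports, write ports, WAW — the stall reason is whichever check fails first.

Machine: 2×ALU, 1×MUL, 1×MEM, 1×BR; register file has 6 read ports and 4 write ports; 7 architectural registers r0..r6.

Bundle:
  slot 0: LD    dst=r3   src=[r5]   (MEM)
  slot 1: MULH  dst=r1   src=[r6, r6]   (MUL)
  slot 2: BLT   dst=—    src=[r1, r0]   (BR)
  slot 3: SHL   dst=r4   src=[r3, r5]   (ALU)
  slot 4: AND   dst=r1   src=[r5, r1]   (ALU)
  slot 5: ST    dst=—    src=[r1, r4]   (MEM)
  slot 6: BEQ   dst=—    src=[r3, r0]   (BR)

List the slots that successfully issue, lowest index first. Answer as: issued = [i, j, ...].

issued = [0, 1, 2, 3]

[0] MEM needs rd=1 wr=1: ok; after: ALU=2 MUL=1 MEM=0 BR=1, R=5, W=3
[1] MUL needs rd=1 wr=1: ok; after: ALU=2 MUL=0 MEM=0 BR=1, R=4, W=2
[2] BR needs rd=2 wr=0: ok; after: ALU=2 MUL=0 MEM=0 BR=0, R=2, W=2
[3] ALU needs rd=2 wr=1: ok; after: ALU=1 MUL=0 MEM=0 BR=0, R=0, W=1
[4] ALU needs rd=2 wr=1: RD_PORT; after: ALU=1 MUL=0 MEM=0 BR=0, R=0, W=1
[5] MEM needs rd=2 wr=0: FU; after: ALU=1 MUL=0 MEM=0 BR=0, R=0, W=1
[6] BR needs rd=2 wr=0: FU; after: ALU=1 MUL=0 MEM=0 BR=0, R=0, W=1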